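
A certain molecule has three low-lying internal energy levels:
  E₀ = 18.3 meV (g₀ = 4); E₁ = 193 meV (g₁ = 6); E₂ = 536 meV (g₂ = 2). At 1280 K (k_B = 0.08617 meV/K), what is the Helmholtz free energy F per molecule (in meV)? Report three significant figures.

-165 meV

k_BT = 0.08617 × 1280 K = 110.30 meV.
Eᵢ/kT = 0.16591, 1.7498, 4.8595.
Z = Σ gᵢe^(−Eᵢ/kT) = 4·e^(−0.16591) + 6·e^(−1.7498) + 2·e^(−4.8595) = 3.3885 + 1.0429 + 0.015509 = 4.4469.
F = −kT ln Z = −110.30 × ln(4.4469) = −110.30 × 1.4922 = -165 meV.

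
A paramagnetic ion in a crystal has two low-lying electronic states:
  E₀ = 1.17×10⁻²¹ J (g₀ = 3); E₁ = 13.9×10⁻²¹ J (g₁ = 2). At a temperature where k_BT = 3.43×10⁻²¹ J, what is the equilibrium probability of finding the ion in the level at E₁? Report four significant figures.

Eᵢ/kT = 0.341108, 4.05248.
Z = Σ gᵢe^(−Eᵢ/kT) = 3·e^(−0.341108) + 2·e^(−4.05248) = 2.13295 + 0.0347584 = 2.16771.
P₁ = g₁ e^(−E₁/kT) / Z = 0.0347584/2.16771 = 0.01603.

0.01603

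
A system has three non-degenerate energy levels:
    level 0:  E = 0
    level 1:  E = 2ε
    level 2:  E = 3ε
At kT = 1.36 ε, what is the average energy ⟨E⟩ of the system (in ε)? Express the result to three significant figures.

Eᵢ/kT = 0, 1.4706, 2.2059.
Z = Σ e^(−Eᵢ/kT) = e^(−0) + e^(−1.4706) + e^(−2.2059) = 1.0000 + 0.22979 + 0.11015 = 1.3399.
⟨E⟩ = Σ Eᵢ e^(−Eᵢ/kT) / Z = (0·1.0000 + 2·0.22979 + 3·0.11015) / 1.3399 = 0.590 ε.

0.590 ε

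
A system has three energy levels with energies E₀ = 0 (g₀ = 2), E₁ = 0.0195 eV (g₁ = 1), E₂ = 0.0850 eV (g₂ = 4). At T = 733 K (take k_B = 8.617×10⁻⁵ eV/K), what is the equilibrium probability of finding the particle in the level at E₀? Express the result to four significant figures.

0.5297

k_BT = 8.617×10⁻⁵ × 733 K = 0.0631626 eV.
Eᵢ/kT = 0, 0.308727, 1.34573.
Z = Σ gᵢe^(−Eᵢ/kT) = 2·e^(−0) + 1·e^(−0.308727) + 4·e^(−1.34573) = 2.00000 + 0.734381 + 1.04140 = 3.77578.
P₀ = g₀ e^(−E₀/kT) / Z = 2.00000/3.77578 = 0.5297.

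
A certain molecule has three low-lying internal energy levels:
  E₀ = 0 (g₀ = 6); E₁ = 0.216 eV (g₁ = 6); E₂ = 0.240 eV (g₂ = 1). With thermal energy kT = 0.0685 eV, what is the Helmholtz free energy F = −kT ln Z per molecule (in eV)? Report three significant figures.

-0.126 eV

Eᵢ/kT = 0, 3.1533, 3.5036.
Z = Σ gᵢe^(−Eᵢ/kT) = 6·e^(−0) + 6·e^(−3.1533) + 1·e^(−3.5036) = 6.0000 + 0.25627 + 0.030089 = 6.2864.
F = −kT ln Z = −0.0685 × ln(6.2864) = −0.0685 × 1.8384 = -0.126 eV.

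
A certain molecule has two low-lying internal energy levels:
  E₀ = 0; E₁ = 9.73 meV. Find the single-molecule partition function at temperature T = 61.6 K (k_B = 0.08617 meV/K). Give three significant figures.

Z = 1.16

k_BT = 0.08617 × 61.6 K = 5.3081 meV.
Eᵢ/kT = 0, 1.8330.
Z = Σ e^(−Eᵢ/kT) = e^(−0) + e^(−1.8330) = 1.0000 + 0.15993 = 1.1599.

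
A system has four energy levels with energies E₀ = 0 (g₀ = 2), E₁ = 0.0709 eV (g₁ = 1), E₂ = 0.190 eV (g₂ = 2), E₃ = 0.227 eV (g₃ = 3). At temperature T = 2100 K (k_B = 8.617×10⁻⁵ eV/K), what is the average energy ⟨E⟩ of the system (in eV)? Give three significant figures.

0.0887 eV

k_BT = 8.617×10⁻⁵ × 2100 K = 0.18096 eV.
Eᵢ/kT = 0, 0.39180, 1.0500, 1.2544.
Z = Σ gᵢe^(−Eᵢ/kT) = 2·e^(−0) + 1·e^(−0.39180) + 2·e^(−1.0500) + 3·e^(−1.2544) = 2.0000 + 0.67584 + 0.69988 + 0.85574 = 4.2315.
⟨E⟩ = Σ Eᵢ gᵢe^(−Eᵢ/kT) / Z = (0·2.0000 + 0.0709·0.67584 + 0.190·0.69988 + 0.227·0.85574) / 4.2315 = 0.0887 eV.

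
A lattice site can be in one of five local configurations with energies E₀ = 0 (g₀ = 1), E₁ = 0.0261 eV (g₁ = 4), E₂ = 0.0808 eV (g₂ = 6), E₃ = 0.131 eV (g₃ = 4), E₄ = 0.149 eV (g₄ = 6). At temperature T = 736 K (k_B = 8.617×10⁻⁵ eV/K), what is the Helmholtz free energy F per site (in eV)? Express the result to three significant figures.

-0.118 eV

k_BT = 8.617×10⁻⁵ × 736 K = 0.063421 eV.
Eᵢ/kT = 0, 0.41154, 1.2740, 2.0656, 2.3494.
Z = Σ gᵢe^(−Eᵢ/kT) = 1·e^(−0) + 4·e^(−0.41154) + 6·e^(−1.2740) + 4·e^(−2.0656) + 6·e^(−2.3494) = 1.0000 + 2.6505 + 1.6783 + 0.50697 + 0.57256 = 6.4083.
F = −kT ln Z = −0.063421 × ln(6.4083) = −0.063421 × 1.8576 = -0.118 eV.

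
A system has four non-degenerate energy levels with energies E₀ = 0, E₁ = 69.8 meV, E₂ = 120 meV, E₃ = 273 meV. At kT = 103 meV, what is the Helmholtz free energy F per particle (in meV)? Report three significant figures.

Eᵢ/kT = 0, 0.67767, 1.1650, 2.6505.
Z = Σ e^(−Eᵢ/kT) = e^(−0) + e^(−0.67767) + e^(−1.1650) + e^(−2.6505) = 1.0000 + 0.50780 + 0.31192 + 0.070616 = 1.8903.
F = −kT ln Z = −103 × ln(1.8903) = −103 × 0.63674 = -65.6 meV.

-65.6 meV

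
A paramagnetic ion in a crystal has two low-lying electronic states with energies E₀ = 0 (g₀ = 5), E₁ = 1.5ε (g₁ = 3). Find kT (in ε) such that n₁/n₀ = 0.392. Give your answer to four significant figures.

3.524 ε

n₁/n₀ = (g₁/g₀) exp[−(E₁−E₀)/kT] = 0.392.
⇒ (E₁−E₀)/kT = ln((3/5)/0.392) = ln(1.53061) = 0.425666.
kT = 1.5ε / 0.425666 = 3.524 ε.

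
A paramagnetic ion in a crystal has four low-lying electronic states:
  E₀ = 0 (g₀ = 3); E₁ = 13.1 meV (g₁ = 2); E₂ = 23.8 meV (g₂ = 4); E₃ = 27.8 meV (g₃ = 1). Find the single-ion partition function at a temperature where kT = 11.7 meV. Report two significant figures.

Eᵢ/kT = 0, 1.120, 2.034, 2.376.
Z = Σ gᵢe^(−Eᵢ/kT) = 3·e^(−0) + 2·e^(−1.120) + 4·e^(−2.034) + 1·e^(−2.376) = 3.000 + 0.6526 + 0.5232 + 0.09292 = 4.269.

Z = 4.3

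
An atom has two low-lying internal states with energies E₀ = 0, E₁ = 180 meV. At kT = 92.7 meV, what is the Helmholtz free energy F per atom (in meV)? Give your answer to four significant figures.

Eᵢ/kT = 0, 1.94175.
Z = Σ e^(−Eᵢ/kT) = e^(−0) + e^(−1.94175) = 1.00000 + 0.143453 = 1.14345.
F = −kT ln Z = −92.7 × ln(1.14345) = −92.7 × 0.134050 = -12.43 meV.

-12.43 meV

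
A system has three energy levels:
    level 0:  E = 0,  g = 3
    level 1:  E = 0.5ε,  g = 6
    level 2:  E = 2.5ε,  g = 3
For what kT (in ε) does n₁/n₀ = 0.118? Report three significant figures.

n₁/n₀ = (g₁/g₀) exp[−(E₁−E₀)/kT] = 0.118.
⇒ (E₁−E₀)/kT = ln((6/3)/0.118) = ln(16.949) = 2.8302.
kT = 0.5ε / 2.8302 = 0.177 ε.

0.177 ε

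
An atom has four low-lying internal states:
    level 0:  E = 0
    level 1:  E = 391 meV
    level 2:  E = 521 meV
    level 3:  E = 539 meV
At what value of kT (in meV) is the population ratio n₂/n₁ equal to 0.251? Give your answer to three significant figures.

n₂/n₁ = exp[−(E₂−E₁)/kT] = 0.251.
⇒ (E₂−E₁)/kT = ln(1/0.251) = ln(3.9841) = 1.3823.
kT = 130 meV / 1.3823 = 94.0 meV.

94.0 meV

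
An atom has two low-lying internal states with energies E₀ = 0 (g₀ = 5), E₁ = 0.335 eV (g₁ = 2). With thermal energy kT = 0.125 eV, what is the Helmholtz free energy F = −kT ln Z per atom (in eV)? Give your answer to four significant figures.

Eᵢ/kT = 0, 2.68000.
Z = Σ gᵢe^(−Eᵢ/kT) = 5·e^(−0) + 2·e^(−2.68000) = 5.00000 + 0.137126 = 5.13713.
F = −kT ln Z = −0.125 × ln(5.13713) = −0.125 × 1.63649 = -0.2046 eV.

-0.2046 eV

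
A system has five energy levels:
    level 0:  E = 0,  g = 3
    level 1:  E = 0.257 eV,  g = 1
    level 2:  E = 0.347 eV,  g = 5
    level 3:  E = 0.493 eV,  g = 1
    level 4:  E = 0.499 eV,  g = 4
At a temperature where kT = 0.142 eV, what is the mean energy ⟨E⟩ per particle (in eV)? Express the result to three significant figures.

0.0714 eV

Eᵢ/kT = 0, 1.8099, 2.4437, 3.4718, 3.5141.
Z = Σ gᵢe^(−Eᵢ/kT) = 3·e^(−0) + 1·e^(−1.8099) + 5·e^(−2.4437) + 1·e^(−3.4718) + 4·e^(−3.5141) = 3.0000 + 0.16367 + 0.43419 + 0.031061 + 0.11910 = 3.7480.
⟨E⟩ = Σ Eᵢ gᵢe^(−Eᵢ/kT) / Z = (0·3.0000 + 0.257·0.16367 + 0.347·0.43419 + 0.493·0.031061 + 0.499·0.11910) / 3.7480 = 0.0714 eV.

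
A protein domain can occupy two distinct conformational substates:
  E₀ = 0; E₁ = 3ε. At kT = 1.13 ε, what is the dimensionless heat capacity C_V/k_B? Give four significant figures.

0.4326

Eᵢ/kT = 0, 2.65487.
Z = Σ e^(−Eᵢ/kT) = e^(−0) + e^(−2.65487) = 1.00000 + 0.0703080 = 1.07031.
⟨E⟩ = 0.197068 ε, ⟨E²⟩ = 0.591204 ε².
C_V/k_B = (⟨E²⟩ − ⟨E⟩²)/(kT)² = (0.591204 − 0.0388358)/1.27690 = 0.4326.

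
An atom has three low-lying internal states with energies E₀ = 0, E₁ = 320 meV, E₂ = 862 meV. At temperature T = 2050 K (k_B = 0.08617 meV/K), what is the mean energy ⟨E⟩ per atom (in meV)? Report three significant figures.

k_BT = 0.08617 × 2050 K = 176.65 meV.
Eᵢ/kT = 0, 1.8115, 4.8797.
Z = Σ e^(−Eᵢ/kT) = e^(−0) + e^(−1.8115) + e^(−4.8797) = 1.0000 + 0.16341 + 0.0075993 = 1.1710.
⟨E⟩ = Σ Eᵢ e^(−Eᵢ/kT) / Z = (0·1.0000 + 320·0.16341 + 862·0.0075993) / 1.1710 = 50.2 meV.

50.2 meV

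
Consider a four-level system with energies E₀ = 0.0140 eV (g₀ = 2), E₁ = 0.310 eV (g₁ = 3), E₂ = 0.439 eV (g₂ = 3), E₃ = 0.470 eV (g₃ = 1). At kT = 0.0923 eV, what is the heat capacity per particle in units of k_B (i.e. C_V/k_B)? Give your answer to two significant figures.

0.89

Eᵢ/kT = 0.1517, 3.359, 4.756, 5.092.
Z = Σ gᵢe^(−Eᵢ/kT) = 2·e^(−0.1517) + 3·e^(−3.359) + 3·e^(−4.756) + 1·e^(−5.092) = 1.718 + 0.1043 + 0.02580 + 0.006146 = 1.854.
⟨E⟩ = 0.03808 eV, ⟨E²⟩ = 0.009002 eV².
C_V/k_B = (⟨E²⟩ − ⟨E⟩²)/(kT)² = (0.009002 − 0.001450)/0.008519 = 0.89.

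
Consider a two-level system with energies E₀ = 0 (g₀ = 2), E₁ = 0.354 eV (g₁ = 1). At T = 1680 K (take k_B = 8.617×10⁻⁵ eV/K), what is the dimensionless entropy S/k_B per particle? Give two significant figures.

k_BT = 8.617×10⁻⁵ × 1680 K = 0.1448 eV.
Eᵢ/kT = 0, 2.445.
Z = Σ gᵢe^(−Eᵢ/kT) = 2·e^(−0) + 1·e^(−2.445) = 2.000 + 0.08673 = 2.087.
⟨E⟩ = Σ EᵢPᵢ = 0.01471 eV.
S/k_B = ln Z + ⟨E⟩/kT = ln(2.087) + 0.01471/0.1448 = 0.7357 + 0.1016 = 0.84.

0.84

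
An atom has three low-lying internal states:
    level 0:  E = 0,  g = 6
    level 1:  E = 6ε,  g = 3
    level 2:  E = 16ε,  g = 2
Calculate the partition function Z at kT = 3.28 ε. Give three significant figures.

Eᵢ/kT = 0, 1.8293, 4.8780.
Z = Σ gᵢe^(−Eᵢ/kT) = 6·e^(−0) + 3·e^(−1.8293) + 2·e^(−4.8780) = 6.0000 + 0.48158 + 0.015224 = 6.4968.

Z = 6.50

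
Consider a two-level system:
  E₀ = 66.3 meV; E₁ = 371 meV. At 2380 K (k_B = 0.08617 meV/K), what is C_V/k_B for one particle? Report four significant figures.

k_BT = 0.08617 × 2380 K = 205.085 meV.
Eᵢ/kT = 0.323281, 1.80901.
Z = Σ e^(−Eᵢ/kT) = e^(−0.323281) + e^(−1.80901) = 0.723770 + 0.163816 = 0.887586.
⟨E⟩ = 122.537 meV, ⟨E²⟩ = 28987.9 meV².
C_V/k_B = (⟨E²⟩ − ⟨E⟩²)/(kT)² = (28987.9 − 15015.3)/42059.9 = 0.3322.

0.3322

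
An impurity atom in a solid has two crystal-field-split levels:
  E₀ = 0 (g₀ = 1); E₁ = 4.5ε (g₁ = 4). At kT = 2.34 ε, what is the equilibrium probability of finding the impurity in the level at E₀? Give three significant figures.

Eᵢ/kT = 0, 1.9231.
Z = Σ gᵢe^(−Eᵢ/kT) = 1·e^(−0) + 4·e^(−1.9231) = 1.0000 + 0.58461 = 1.5846.
P₀ = g₀ e^(−E₀/kT) / Z = 1.0000/1.5846 = 0.631.

0.631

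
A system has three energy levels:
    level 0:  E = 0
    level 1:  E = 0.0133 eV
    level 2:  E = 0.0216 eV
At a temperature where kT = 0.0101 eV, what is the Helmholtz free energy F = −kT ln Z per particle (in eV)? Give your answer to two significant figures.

Eᵢ/kT = 0, 1.317, 2.139.
Z = Σ e^(−Eᵢ/kT) = e^(−0) + e^(−1.317) + e^(−2.139) = 1.000 + 0.2679 + 0.1178 = 1.386.
F = −kT ln Z = −0.0101 × ln(1.386) = −0.0101 × 0.3264 = -0.0033 eV.

-0.0033 eV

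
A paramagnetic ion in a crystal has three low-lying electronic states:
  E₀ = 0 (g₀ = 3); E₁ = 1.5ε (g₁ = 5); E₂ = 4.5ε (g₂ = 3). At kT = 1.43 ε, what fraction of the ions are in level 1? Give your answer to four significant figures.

Eᵢ/kT = 0, 1.04895, 3.14685.
Z = Σ gᵢe^(−Eᵢ/kT) = 3·e^(−0) + 5·e^(−1.04895) + 3·e^(−3.14685) = 3.00000 + 1.75153 + 0.128962 = 4.88049.
P₁ = g₁ e^(−E₁/kT) / Z = 1.75153/4.88049 = 0.3589.

0.3589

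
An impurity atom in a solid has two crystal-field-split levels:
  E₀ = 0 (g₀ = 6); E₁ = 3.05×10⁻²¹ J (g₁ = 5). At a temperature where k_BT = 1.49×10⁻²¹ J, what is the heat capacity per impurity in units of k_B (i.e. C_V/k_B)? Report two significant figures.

Eᵢ/kT = 0, 2.047.
Z = Σ gᵢe^(−Eᵢ/kT) = 6·e^(−0) + 5·e^(−2.047) = 6.000 + 0.6456 = 6.646.
⟨E⟩ = 0.2963, ⟨E²⟩ = 0.9037.
C_V/k_B = (⟨E²⟩ − ⟨E⟩²)/(kT)² = (0.9037 − 0.08779)/2.220 = 0.37.

0.37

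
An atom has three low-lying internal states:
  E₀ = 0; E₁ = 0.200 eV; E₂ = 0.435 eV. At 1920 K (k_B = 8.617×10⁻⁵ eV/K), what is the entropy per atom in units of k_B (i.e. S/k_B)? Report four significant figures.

0.7170

k_BT = 8.617×10⁻⁵ × 1920 K = 0.165446 eV.
Eᵢ/kT = 0, 1.20885, 2.62926.
Z = Σ e^(−Eᵢ/kT) = e^(−0) + e^(−1.20885) + e^(−2.62926) = 1.00000 + 0.298540 + 0.0721318 = 1.37067.
⟨E⟩ = Σ EᵢPᵢ = 0.0664531 eV.
S/k_B = ln Z + ⟨E⟩/kT = ln(1.37067) + 0.0664531/0.165446 = 0.315300 + 0.401660 = 0.7170.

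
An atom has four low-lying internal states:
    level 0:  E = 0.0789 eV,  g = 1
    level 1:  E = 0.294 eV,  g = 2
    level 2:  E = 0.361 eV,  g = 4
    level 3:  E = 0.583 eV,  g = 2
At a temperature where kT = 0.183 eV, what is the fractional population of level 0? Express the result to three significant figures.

Eᵢ/kT = 0.43115, 1.6066, 1.9727, 3.1858.
Z = Σ gᵢe^(−Eᵢ/kT) = 1·e^(−0.43115) + 2·e^(−1.6066) + 4·e^(−1.9727) + 2·e^(−3.1858) = 0.64976 + 0.40114 + 0.55632 + 0.082690 = 1.6899.
P₀ = g₀ e^(−E₀/kT) / Z = 0.64976/1.6899 = 0.384.

0.384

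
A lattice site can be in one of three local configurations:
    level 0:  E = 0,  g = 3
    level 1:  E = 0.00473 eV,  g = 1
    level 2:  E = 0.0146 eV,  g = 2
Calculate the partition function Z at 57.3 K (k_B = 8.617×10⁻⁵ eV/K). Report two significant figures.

Z = 3.5

k_BT = 8.617×10⁻⁵ × 57.3 K = 0.004938 eV.
Eᵢ/kT = 0, 0.9579, 2.957.
Z = Σ gᵢe^(−Eᵢ/kT) = 3·e^(−0) + 1·e^(−0.9579) + 2·e^(−2.957) = 3.000 + 0.3837 + 0.1039 = 3.488.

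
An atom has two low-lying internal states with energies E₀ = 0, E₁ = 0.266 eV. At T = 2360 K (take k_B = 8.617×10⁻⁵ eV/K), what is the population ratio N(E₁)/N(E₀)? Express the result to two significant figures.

k_BT = 8.617×10⁻⁵ × 2360 K = 0.2034 eV.
n₁/n₀ = exp[−(E₁−E₀)/kT] = exp(−(0.266 eV)/(0.2034 eV)) = exp(-1.308) = 0.27.

0.27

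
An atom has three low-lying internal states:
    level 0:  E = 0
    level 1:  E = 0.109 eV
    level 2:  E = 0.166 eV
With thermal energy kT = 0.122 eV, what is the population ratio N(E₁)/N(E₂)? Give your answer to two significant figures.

n₁/n₂ = exp[−(E₁−E₂)/kT] = exp(−(-0.057 eV)/(0.122 eV)) = exp(0.4672) = 1.6.

1.6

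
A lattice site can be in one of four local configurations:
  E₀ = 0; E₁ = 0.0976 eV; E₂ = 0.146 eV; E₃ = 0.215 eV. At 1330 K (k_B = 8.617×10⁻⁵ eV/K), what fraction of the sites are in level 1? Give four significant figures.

k_BT = 8.617×10⁻⁵ × 1330 K = 0.114606 eV.
Eᵢ/kT = 0, 0.851613, 1.27393, 1.87599.
Z = Σ e^(−Eᵢ/kT) = e^(−0) + e^(−0.851613) + e^(−1.27393) + e^(−1.87599) = 1.00000 + 0.426726 + 0.279730 + 0.153203 = 1.85966.
P₁ = e^(−E₁/kT) / Z = 0.426726/1.85966 = 0.2295.

0.2295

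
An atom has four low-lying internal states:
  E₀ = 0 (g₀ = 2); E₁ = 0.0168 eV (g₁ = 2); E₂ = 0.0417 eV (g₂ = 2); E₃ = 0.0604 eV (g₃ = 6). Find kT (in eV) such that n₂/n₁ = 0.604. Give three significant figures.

0.0494 eV

n₂/n₁ = (g₂/g₁) exp[−(E₂−E₁)/kT] = 0.604.
⇒ (E₂−E₁)/kT = ln((2/2)/0.604) = ln(1.6556) = 0.50416.
kT = 0.0249 eV / 0.50416 = 0.0494 eV.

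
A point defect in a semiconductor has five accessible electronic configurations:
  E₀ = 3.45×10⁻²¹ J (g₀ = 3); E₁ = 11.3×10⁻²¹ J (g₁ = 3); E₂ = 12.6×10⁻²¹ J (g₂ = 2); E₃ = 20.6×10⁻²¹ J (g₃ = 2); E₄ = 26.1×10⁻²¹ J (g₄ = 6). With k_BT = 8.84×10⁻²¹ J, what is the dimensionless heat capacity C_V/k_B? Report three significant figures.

0.634

Eᵢ/kT = 0.39027, 1.2783, 1.4253, 2.3303, 2.9525.
Z = Σ gᵢe^(−Eᵢ/kT) = 3·e^(−0.39027) + 3·e^(−1.2783) + 2·e^(−1.4253) + 2·e^(−2.3303) + 6·e^(−2.9525) = 2.0306 + 0.83553 + 0.48087 + 0.19453 + 0.31325 = 3.8548.
⟨E⟩ = 8.9990, ⟨E²⟩ = 130.52.
C_V/k_B = (⟨E²⟩ − ⟨E⟩²)/(kT)² = (130.52 − 80.982)/78.146 = 0.634.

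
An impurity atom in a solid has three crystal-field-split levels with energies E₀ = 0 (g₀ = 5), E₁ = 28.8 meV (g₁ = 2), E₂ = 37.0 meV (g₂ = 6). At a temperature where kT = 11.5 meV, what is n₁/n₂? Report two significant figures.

0.68

n₁/n₂ = (g₁/g₂) exp[−(E₁−E₂)/kT] = (2/6) × exp(−(-8.2 meV)/(11.5 meV)) = (2/6) × exp(0.7130) = 0.68.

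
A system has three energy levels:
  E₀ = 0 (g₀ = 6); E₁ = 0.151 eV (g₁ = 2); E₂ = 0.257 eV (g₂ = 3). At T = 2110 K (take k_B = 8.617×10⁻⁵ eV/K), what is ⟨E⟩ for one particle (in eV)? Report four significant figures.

0.04199 eV

k_BT = 8.617×10⁻⁵ × 2110 K = 0.181819 eV.
Eᵢ/kT = 0, 0.830496, 1.41349.
Z = Σ gᵢe^(−Eᵢ/kT) = 6·e^(−0) + 2·e^(−0.830496) + 3·e^(−1.41349) = 6.00000 + 0.871666 + 0.729878 = 7.60154.
⟨E⟩ = Σ Eᵢ gᵢe^(−Eᵢ/kT) / Z = (0·6.00000 + 0.151·0.871666 + 0.257·0.729878) / 7.60154 = 0.04199 eV.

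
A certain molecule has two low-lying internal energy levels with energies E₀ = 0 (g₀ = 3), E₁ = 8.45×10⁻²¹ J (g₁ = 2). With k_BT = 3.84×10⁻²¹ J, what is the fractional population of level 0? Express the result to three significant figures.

Eᵢ/kT = 0, 2.2005.
Z = Σ gᵢe^(−Eᵢ/kT) = 3·e^(−0) + 2·e^(−2.2005) = 3.0000 + 0.22150 = 3.2215.
P₀ = g₀ e^(−E₀/kT) / Z = 3.0000/3.2215 = 0.931.

0.931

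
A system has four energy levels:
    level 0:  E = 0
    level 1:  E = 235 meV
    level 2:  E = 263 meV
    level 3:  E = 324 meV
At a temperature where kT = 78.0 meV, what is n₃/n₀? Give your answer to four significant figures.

n₃/n₀ = exp[−(E₃−E₀)/kT] = exp(−(324 meV)/(78.0 meV)) = exp(-4.15385) = 0.01570.

0.01570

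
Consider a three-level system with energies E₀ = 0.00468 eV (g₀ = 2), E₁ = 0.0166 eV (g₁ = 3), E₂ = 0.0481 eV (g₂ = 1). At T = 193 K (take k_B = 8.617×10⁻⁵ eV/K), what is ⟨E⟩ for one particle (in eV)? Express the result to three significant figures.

0.0105 eV

k_BT = 8.617×10⁻⁵ × 193 K = 0.016631 eV.
Eᵢ/kT = 0.28140, 0.99814, 2.8922.
Z = Σ gᵢe^(−Eᵢ/kT) = 2·e^(−0.28140) + 3·e^(−0.99814) + 1·e^(−2.8922) = 1.5095 + 1.1057 + 0.055454 = 2.6707.
⟨E⟩ = Σ Eᵢ gᵢe^(−Eᵢ/kT) / Z = (0.00468·1.5095 + 0.0166·1.1057 + 0.0481·0.055454) / 2.6707 = 0.0105 eV.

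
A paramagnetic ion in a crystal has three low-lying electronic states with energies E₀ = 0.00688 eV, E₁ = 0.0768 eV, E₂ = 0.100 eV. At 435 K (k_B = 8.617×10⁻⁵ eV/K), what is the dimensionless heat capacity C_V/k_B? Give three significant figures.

0.690

k_BT = 8.617×10⁻⁵ × 435 K = 0.037484 eV.
Eᵢ/kT = 0.18354, 2.0489, 2.6678.
Z = Σ e^(−Eᵢ/kT) = e^(−0.18354) + e^(−2.0489) + e^(−2.6678) = 0.83232 + 0.12888 + 0.069405 = 1.0306.
⟨E⟩ = 0.021895 eV, ⟨E²⟩ = 0.0014493 eV².
C_V/k_B = (⟨E²⟩ − ⟨E⟩²)/(kT)² = (0.0014493 − 0.00047939)/0.0014051 = 0.690.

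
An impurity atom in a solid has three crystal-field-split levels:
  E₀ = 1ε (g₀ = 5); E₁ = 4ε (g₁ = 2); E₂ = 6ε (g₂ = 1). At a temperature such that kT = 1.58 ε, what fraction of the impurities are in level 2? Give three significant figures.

0.00791

Eᵢ/kT = 0.63291, 2.5316, 3.7975.
Z = Σ gᵢe^(−Eᵢ/kT) = 5·e^(−0.63291) + 2·e^(−2.5316) + 1·e^(−3.7975) = 2.6552 + 0.15906 + 0.022427 = 2.8367.
P₂ = g₂ e^(−E₂/kT) / Z = 0.022427/2.8367 = 0.00791.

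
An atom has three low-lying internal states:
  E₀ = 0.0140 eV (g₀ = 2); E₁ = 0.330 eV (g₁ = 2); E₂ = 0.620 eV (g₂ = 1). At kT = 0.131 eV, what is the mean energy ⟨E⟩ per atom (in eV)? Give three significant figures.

0.0426 eV

Eᵢ/kT = 0.10687, 2.5191, 4.7328.
Z = Σ gᵢe^(−Eᵢ/kT) = 2·e^(−0.10687) + 2·e^(−2.5191) + 1·e^(−4.7328) = 1.7973 + 0.16106 + 0.0088018 = 1.9672.
⟨E⟩ = Σ Eᵢ gᵢe^(−Eᵢ/kT) / Z = (0.0140·1.7973 + 0.330·0.16106 + 0.620·0.0088018) / 1.9672 = 0.0426 eV.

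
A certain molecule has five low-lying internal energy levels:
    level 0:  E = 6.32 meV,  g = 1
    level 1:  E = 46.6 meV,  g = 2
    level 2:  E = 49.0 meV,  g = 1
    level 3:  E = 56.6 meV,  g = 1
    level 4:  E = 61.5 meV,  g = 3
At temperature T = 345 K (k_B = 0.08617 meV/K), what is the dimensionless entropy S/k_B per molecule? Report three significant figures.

1.80

k_BT = 0.08617 × 345 K = 29.729 meV.
Eᵢ/kT = 0.21259, 1.5675, 1.6482, 1.9039, 2.0687.
Z = Σ gᵢe^(−Eᵢ/kT) = 1·e^(−0.21259) + 2·e^(−1.5675) + 1·e^(−1.6482) + 1·e^(−1.9039) + 3·e^(−2.0687) = 0.80849 + 0.41713 + 0.19240 + 0.14899 + 0.37905 = 1.9461.
⟨E⟩ = Σ EᵢPᵢ = 33.770 meV.
S/k_B = ln Z + ⟨E⟩/kT = ln(1.9461) + 33.770/29.729 = 0.66583 + 1.1359 = 1.80.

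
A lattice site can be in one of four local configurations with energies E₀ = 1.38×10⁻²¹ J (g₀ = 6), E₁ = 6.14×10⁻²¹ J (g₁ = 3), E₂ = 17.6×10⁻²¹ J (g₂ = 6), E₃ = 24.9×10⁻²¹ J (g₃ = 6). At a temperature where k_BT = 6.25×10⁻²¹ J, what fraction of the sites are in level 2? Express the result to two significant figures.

Eᵢ/kT = 0.2208, 0.9824, 2.816, 3.984.
Z = Σ gᵢe^(−Eᵢ/kT) = 6·e^(−0.2208) + 3·e^(−0.9824) + 6·e^(−2.816) + 6·e^(−3.984) = 4.811 + 1.123 + 0.3591 + 0.1117 = 6.405.
P₂ = g₂ e^(−E₂/kT) / Z = 0.3591/6.405 = 0.056.

0.056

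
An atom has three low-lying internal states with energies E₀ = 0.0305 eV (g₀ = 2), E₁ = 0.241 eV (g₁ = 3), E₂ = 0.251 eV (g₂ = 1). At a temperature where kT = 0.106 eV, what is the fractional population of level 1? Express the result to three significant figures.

Eᵢ/kT = 0.28774, 2.2736, 2.3679.
Z = Σ gᵢe^(−Eᵢ/kT) = 2·e^(−0.28774) + 3·e^(−2.2736) + 1·e^(−2.3679) = 1.4999 + 0.30882 + 0.093677 = 1.9024.
P₁ = g₁ e^(−E₁/kT) / Z = 0.30882/1.9024 = 0.162.

0.162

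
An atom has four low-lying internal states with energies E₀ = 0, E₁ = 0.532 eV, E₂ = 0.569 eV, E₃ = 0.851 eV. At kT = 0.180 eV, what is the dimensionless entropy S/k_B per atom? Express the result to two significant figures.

Eᵢ/kT = 0, 2.956, 3.161, 4.728.
Z = Σ e^(−Eᵢ/kT) = e^(−0) + e^(−2.956) + e^(−3.161) + e^(−4.728) = 1.000 + 0.05203 + 0.04238 + 0.008844 = 1.103.
⟨E⟩ = Σ EᵢPᵢ = 0.05378 eV.
S/k_B = ln Z + ⟨E⟩/kT = ln(1.103) + 0.05378/0.180 = 0.09803 + 0.2988 = 0.40.

0.40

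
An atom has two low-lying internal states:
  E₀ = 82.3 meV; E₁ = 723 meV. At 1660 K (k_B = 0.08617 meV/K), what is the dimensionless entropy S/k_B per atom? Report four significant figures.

0.06152

k_BT = 0.08617 × 1660 K = 143.042 meV.
Eᵢ/kT = 0.575355, 5.05446.
Z = Σ e^(−Eᵢ/kT) = e^(−0.575355) + e^(−5.05446) = 0.562505 + 0.00638081 = 0.568886.
⟨E⟩ = Σ EᵢPᵢ = 89.4863 meV.
S/k_B = ln Z + ⟨E⟩/kT = ln(0.568886) + 89.4863/143.042 = -0.564075 + 0.625595 = 0.06152.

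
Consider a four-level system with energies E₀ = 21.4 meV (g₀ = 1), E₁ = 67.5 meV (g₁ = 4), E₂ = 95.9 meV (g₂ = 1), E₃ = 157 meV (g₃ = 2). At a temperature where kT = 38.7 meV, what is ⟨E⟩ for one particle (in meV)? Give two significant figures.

52 meV

Eᵢ/kT = 0.5530, 1.744, 2.478, 4.057.
Z = Σ gᵢe^(−Eᵢ/kT) = 1·e^(−0.5530) + 4·e^(−1.744) + 1·e^(−2.478) + 2·e^(−4.057) = 0.5752 + 0.6993 + 0.08391 + 0.03460 = 1.393.
⟨E⟩ = Σ Eᵢ gᵢe^(−Eᵢ/kT) / Z = (21.4·0.5752 + 67.5·0.6993 + 95.9·0.08391 + 157·0.03460) / 1.393 = 52 meV.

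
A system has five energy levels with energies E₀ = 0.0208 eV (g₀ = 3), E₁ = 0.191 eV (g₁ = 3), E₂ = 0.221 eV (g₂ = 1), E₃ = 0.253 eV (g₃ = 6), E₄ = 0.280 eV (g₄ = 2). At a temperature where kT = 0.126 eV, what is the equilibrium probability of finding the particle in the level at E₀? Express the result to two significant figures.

Eᵢ/kT = 0.1651, 1.516, 1.754, 2.008, 2.222.
Z = Σ gᵢe^(−Eᵢ/kT) = 3·e^(−0.1651) + 3·e^(−1.516) + 1·e^(−1.754) + 6·e^(−2.008) + 2·e^(−2.222) = 2.543 + 0.6588 + 0.1731 + 0.8055 + 0.2168 = 4.397.
P₀ = g₀ e^(−E₀/kT) / Z = 2.543/4.397 = 0.58.

0.58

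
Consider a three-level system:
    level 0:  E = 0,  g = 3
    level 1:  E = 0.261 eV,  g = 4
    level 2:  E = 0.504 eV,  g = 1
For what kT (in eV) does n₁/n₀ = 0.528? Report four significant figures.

0.2818 eV

n₁/n₀ = (g₁/g₀) exp[−(E₁−E₀)/kT] = 0.528.
⇒ (E₁−E₀)/kT = ln((4/3)/0.528) = ln(2.52525) = 0.926340.
kT = 0.261 eV / 0.926340 = 0.2818 eV.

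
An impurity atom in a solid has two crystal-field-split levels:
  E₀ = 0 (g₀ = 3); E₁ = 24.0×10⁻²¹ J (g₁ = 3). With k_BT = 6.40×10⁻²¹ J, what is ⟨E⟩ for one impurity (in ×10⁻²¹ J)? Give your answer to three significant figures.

Eᵢ/kT = 0, 3.7500.
Z = Σ gᵢe^(−Eᵢ/kT) = 3·e^(−0) + 3·e^(−3.7500) = 3.0000 + 0.070553 = 3.0706.
⟨E⟩ = Σ Eᵢ gᵢe^(−Eᵢ/kT) / Z = (0·3.0000 + 24.0·0.070553) / 3.0706 = 0.551 ×10⁻²¹ J.

0.551 ×10⁻²¹ J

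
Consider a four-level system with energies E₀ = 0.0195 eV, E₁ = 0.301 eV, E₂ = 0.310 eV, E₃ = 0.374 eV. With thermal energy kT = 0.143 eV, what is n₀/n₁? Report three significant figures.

7.16

n₀/n₁ = exp[−(E₀−E₁)/kT] = exp(−(-0.2815 eV)/(0.143 eV)) = exp(1.9685) = 7.16.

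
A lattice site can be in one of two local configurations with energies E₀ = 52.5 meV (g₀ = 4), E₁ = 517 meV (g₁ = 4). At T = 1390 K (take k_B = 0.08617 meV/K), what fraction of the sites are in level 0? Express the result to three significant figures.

0.980

k_BT = 0.08617 × 1390 K = 119.78 meV.
Eᵢ/kT = 0.43830, 4.3162.
Z = Σ gᵢe^(−Eᵢ/kT) = 4·e^(−0.43830) + 4·e^(−4.3162) = 2.5805 + 0.053402 = 2.6339.
P₀ = g₀ e^(−E₀/kT) / Z = 2.5805/2.6339 = 0.980.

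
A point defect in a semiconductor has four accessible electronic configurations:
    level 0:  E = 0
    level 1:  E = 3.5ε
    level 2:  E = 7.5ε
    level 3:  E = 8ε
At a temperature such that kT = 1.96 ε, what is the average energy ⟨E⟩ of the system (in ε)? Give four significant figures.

Eᵢ/kT = 0, 1.78571, 3.82653, 4.08163.
Z = Σ e^(−Eᵢ/kT) = e^(−0) + e^(−1.78571) + e^(−3.82653) + e^(−4.08163) = 1.00000 + 0.167678 + 0.0217851 + 0.0168799 = 1.20634.
⟨E⟩ = Σ Eᵢ e^(−Eᵢ/kT) / Z = (0·1.00000 + 3.5·0.167678 + 7.5·0.0217851 + 8·0.0168799) / 1.20634 = 0.7339 ε.

0.7339 ε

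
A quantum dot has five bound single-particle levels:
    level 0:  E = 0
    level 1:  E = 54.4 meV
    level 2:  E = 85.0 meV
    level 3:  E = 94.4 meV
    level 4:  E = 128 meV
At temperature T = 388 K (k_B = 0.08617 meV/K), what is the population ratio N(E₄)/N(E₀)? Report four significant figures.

0.02174

k_BT = 0.08617 × 388 K = 33.4340 meV.
n₄/n₀ = exp[−(E₄−E₀)/kT] = exp(−(128 meV)/(33.4340 meV)) = exp(-3.82844) = 0.02174.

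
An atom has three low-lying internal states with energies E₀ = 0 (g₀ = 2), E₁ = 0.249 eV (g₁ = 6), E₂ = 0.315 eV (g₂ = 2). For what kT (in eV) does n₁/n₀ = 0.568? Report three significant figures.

n₁/n₀ = (g₁/g₀) exp[−(E₁−E₀)/kT] = 0.568.
⇒ (E₁−E₀)/kT = ln((6/2)/0.568) = ln(5.2817) = 1.6642.
kT = 0.249 eV / 1.6642 = 0.150 eV.

0.150 eV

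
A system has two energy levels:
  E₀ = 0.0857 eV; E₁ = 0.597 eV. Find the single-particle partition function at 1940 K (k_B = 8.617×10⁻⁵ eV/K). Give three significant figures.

k_BT = 8.617×10⁻⁵ × 1940 K = 0.16717 eV.
Eᵢ/kT = 0.51265, 3.5712.
Z = Σ e^(−Eᵢ/kT) = e^(−0.51265) + e^(−3.5712) = 0.59891 + 0.028122 = 0.62703.

Z = 0.627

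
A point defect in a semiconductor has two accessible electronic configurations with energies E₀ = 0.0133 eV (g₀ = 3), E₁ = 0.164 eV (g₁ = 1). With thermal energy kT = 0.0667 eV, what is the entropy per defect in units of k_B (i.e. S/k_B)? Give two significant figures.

Eᵢ/kT = 0.1994, 2.459.
Z = Σ gᵢe^(−Eᵢ/kT) = 3·e^(−0.1994) + 1·e^(−2.459) = 2.458 + 0.08552 = 2.544.
⟨E⟩ = Σ EᵢPᵢ = 0.01836 eV.
S/k_B = ln Z + ⟨E⟩/kT = ln(2.544) + 0.01836/0.0667 = 0.9337 + 0.2753 = 1.2.

1.2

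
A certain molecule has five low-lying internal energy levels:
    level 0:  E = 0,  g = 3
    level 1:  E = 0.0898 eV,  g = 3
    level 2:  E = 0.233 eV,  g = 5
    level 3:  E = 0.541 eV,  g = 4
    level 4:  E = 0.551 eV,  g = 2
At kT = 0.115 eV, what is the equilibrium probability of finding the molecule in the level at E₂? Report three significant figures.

0.130

Eᵢ/kT = 0, 0.78087, 2.0261, 4.7043, 4.7913.
Z = Σ gᵢe^(−Eᵢ/kT) = 3·e^(−0) + 3·e^(−0.78087) + 5·e^(−2.0261) + 4·e^(−4.7043) + 2·e^(−4.7913) = 3.0000 + 1.3740 + 0.65924 + 0.036225 + 0.016603 = 5.0861.
P₂ = g₂ e^(−E₂/kT) / Z = 0.65924/5.0861 = 0.130.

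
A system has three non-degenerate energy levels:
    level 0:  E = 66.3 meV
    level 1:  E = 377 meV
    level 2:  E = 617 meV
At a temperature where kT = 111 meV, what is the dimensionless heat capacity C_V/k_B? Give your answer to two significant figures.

Eᵢ/kT = 0.5973, 3.396, 5.559.
Z = Σ e^(−Eᵢ/kT) = e^(−0.5973) + e^(−3.396) + e^(−5.559) = 0.5503 + 0.03351 + 0.003853 = 0.5877.
⟨E⟩ = 87.62 meV, ⟨E²⟩ = 14720 meV².
C_V/k_B = (⟨E²⟩ − ⟨E⟩²)/(kT)² = (14720 − 7677)/12320 = 0.57.

0.57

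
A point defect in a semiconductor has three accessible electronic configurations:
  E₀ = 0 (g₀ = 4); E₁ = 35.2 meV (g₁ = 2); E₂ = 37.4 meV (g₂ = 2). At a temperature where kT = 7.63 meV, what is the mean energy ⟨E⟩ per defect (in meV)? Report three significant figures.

Eᵢ/kT = 0, 4.6134, 4.9017.
Z = Σ gᵢe^(−Eᵢ/kT) = 4·e^(−0) + 2·e^(−4.6134) + 2·e^(−4.9017) = 4.0000 + 0.019836 + 0.014868 = 4.0347.
⟨E⟩ = Σ Eᵢ gᵢe^(−Eᵢ/kT) / Z = (0·4.0000 + 35.2·0.019836 + 37.4·0.014868) / 4.0347 = 0.311 meV.

0.311 meV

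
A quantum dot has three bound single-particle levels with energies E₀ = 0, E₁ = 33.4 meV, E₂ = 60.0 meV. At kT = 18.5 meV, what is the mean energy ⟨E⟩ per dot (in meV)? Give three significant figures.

6.51 meV

Eᵢ/kT = 0, 1.8054, 3.2432.
Z = Σ e^(−Eᵢ/kT) = e^(−0) + e^(−1.8054) + e^(−3.2432) = 1.0000 + 0.16441 + 0.039039 = 1.2034.
⟨E⟩ = Σ Eᵢ e^(−Eᵢ/kT) / Z = (0·1.0000 + 33.4·0.16441 + 60.0·0.039039) / 1.2034 = 6.51 meV.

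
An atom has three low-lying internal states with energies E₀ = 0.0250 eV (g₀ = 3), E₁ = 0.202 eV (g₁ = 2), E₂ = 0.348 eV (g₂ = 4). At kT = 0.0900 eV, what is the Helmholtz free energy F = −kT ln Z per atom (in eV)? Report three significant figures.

-0.0849 eV

Eᵢ/kT = 0.27778, 2.2444, 3.8667.
Z = Σ gᵢe^(−Eᵢ/kT) = 3·e^(−0.27778) + 2·e^(−2.2444) + 4·e^(−3.8667) = 2.2724 + 0.21198 + 0.083709 = 2.5681.
F = −kT ln Z = −0.0900 × ln(2.5681) = −0.0900 × 0.94317 = -0.0849 eV.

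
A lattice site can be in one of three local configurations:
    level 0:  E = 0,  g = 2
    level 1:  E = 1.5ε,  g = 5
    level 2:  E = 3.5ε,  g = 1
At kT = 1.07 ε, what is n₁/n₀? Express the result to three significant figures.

0.615

n₁/n₀ = (g₁/g₀) exp[−(E₁−E₀)/kT] = (5/2) × exp(−(1.5ε)/(1.07ε)) = (5/2) × exp(-1.4019) = 0.615.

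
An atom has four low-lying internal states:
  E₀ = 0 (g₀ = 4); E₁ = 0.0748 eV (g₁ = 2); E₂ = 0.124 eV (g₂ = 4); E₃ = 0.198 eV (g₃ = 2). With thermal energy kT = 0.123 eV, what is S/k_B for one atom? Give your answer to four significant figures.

Eᵢ/kT = 0, 0.608130, 1.00813, 1.60976.
Z = Σ gᵢe^(−Eᵢ/kT) = 4·e^(−0) + 2·e^(−0.608130) + 4·e^(−1.00813) + 2·e^(−1.60976) = 4.00000 + 1.08874 + 1.45960 + 0.399871 = 6.94821.
⟨E⟩ = Σ EᵢPᵢ = 0.0491641 eV.
S/k_B = ln Z + ⟨E⟩/kT = ln(6.94821) + 0.0491641/0.123 = 1.93848 + 0.399708 = 2.338.

2.338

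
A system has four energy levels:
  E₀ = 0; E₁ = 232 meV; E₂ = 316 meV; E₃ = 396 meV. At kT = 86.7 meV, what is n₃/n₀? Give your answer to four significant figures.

0.01038

n₃/n₀ = exp[−(E₃−E₀)/kT] = exp(−(396 meV)/(86.7 meV)) = exp(-4.56747) = 0.01038.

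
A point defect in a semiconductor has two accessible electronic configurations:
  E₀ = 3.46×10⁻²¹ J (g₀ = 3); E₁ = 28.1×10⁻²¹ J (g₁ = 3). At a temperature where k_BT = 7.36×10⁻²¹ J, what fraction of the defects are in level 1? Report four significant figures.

Eᵢ/kT = 0.470109, 3.81793.
Z = Σ gᵢe^(−Eᵢ/kT) = 3·e^(−0.470109) + 3·e^(−3.81793) = 1.87480 + 0.0659197 = 1.94072.
P₁ = g₁ e^(−E₁/kT) / Z = 0.0659197/1.94072 = 0.03397.

0.03397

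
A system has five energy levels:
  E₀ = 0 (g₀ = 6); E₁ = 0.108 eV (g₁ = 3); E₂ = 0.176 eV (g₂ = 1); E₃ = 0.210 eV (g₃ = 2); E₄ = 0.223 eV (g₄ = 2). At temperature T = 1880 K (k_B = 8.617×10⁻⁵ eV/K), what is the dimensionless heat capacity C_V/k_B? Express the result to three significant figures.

0.233

k_BT = 8.617×10⁻⁵ × 1880 K = 0.16200 eV.
Eᵢ/kT = 0, 0.66667, 1.0864, 1.2963, 1.3765.
Z = Σ gᵢe^(−Eᵢ/kT) = 6·e^(−0) + 3·e^(−0.66667) + 1·e^(−1.0864) + 2·e^(−1.2963) + 2·e^(−1.3765) = 6.0000 + 1.5402 + 0.33743 + 0.54708 + 0.50492 = 8.9296.
⟨E⟩ = 0.050754 eV, ⟨E²⟩ = 0.0086961 eV².
C_V/k_B = (⟨E²⟩ − ⟨E⟩²)/(kT)² = (0.0086961 − 0.0025760)/0.026244 = 0.233.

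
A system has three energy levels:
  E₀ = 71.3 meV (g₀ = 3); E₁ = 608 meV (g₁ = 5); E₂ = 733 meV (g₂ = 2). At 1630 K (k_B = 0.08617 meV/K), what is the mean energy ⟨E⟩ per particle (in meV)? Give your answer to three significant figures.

93.9 meV

k_BT = 0.08617 × 1630 K = 140.46 meV.
Eᵢ/kT = 0.50762, 4.3286, 5.2186.
Z = Σ gᵢe^(−Eᵢ/kT) = 3·e^(−0.50762) + 5·e^(−4.3286) + 2·e^(−5.2186) = 1.8058 + 0.065930 + 0.010830 = 1.8826.
⟨E⟩ = Σ Eᵢ gᵢe^(−Eᵢ/kT) / Z = (71.3·1.8058 + 608·0.065930 + 733·0.010830) / 1.8826 = 93.9 meV.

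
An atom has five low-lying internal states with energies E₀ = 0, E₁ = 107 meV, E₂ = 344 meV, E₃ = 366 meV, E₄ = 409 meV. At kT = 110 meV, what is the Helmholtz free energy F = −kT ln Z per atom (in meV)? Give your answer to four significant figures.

-43.28 meV

Eᵢ/kT = 0, 0.972727, 3.12727, 3.32727, 3.71818.
Z = Σ e^(−Eᵢ/kT) = e^(−0) + e^(−0.972727) + e^(−3.12727) + e^(−3.32727) + e^(−3.71818) = 1.00000 + 0.378051 + 0.0438373 + 0.0358910 + 0.0242781 = 1.48206.
F = −kT ln Z = −110 × ln(1.48206) = −110 × 0.393433 = -43.28 meV.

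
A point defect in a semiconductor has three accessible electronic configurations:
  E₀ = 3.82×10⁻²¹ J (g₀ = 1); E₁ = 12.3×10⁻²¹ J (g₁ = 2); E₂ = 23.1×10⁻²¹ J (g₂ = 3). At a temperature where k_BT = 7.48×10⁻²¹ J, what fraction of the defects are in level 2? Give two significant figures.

Eᵢ/kT = 0.5107, 1.644, 3.088.
Z = Σ gᵢe^(−Eᵢ/kT) = 1·e^(−0.5107) + 2·e^(−1.644) + 3·e^(−3.088) = 0.6001 + 0.3864 + 0.1368 = 1.123.
P₂ = g₂ e^(−E₂/kT) / Z = 0.1368/1.123 = 0.12.

0.12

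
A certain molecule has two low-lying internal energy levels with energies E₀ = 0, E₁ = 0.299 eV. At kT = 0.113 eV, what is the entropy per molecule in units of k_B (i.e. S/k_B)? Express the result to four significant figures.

Eᵢ/kT = 0, 2.64602.
Z = Σ e^(−Eᵢ/kT) = e^(−0) + e^(−2.64602) = 1.00000 + 0.0709330 = 1.07093.
⟨E⟩ = Σ EᵢPᵢ = 0.0198043 eV.
S/k_B = ln Z + ⟨E⟩/kT = ln(1.07093) + 0.0198043/0.113 = 0.0685274 + 0.175259 = 0.2438.

0.2438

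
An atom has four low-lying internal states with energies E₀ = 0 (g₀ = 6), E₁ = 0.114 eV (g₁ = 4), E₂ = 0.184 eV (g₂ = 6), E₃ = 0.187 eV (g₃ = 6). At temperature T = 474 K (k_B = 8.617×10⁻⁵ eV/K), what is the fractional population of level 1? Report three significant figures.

k_BT = 8.617×10⁻⁵ × 474 K = 0.040845 eV.
Eᵢ/kT = 0, 2.7910, 4.5048, 4.5783.
Z = Σ gᵢe^(−Eᵢ/kT) = 6·e^(−0) + 4·e^(−2.7910) + 6·e^(−4.5048) + 6·e^(−4.5783) = 6.0000 + 0.24544 + 0.066335 + 0.061634 = 6.3734.
P₁ = g₁ e^(−E₁/kT) / Z = 0.24544/6.3734 = 0.0385.

0.0385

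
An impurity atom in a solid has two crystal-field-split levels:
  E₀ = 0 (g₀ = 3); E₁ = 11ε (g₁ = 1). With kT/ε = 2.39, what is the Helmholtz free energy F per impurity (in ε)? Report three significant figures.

-2.63 ε

Eᵢ/kT = 0, 4.6025.
Z = Σ gᵢe^(−Eᵢ/kT) = 3·e^(−0) + 1·e^(−4.6025) = 3.0000 + 0.010027 = 3.0100.
F = −kT ln Z = −2.39 × ln(3.0100) = −2.39 × 1.1019 = -2.63 ε.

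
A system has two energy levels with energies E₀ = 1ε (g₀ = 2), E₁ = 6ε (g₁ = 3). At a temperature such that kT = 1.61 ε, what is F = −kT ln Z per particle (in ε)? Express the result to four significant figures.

-0.2207 ε

Eᵢ/kT = 0.621118, 3.72671.
Z = Σ gᵢe^(−Eᵢ/kT) = 2·e^(−0.621118) + 3·e^(−3.72671) = 1.07469 + 0.0722157 = 1.14691.
F = −kT ln Z = −1.61 × ln(1.14691) = −1.61 × 0.137071 = -0.2207 ε.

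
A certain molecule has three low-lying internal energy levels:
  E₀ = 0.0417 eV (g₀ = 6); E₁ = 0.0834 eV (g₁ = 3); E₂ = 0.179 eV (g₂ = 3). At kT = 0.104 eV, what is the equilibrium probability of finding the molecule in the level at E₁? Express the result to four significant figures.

Eᵢ/kT = 0.400962, 0.801923, 1.72115.
Z = Σ gᵢe^(−Eᵢ/kT) = 6·e^(−0.400962) + 3·e^(−0.801923) + 3·e^(−1.72115) = 4.01805 + 1.34540 + 0.536581 = 5.90003.
P₁ = g₁ e^(−E₁/kT) / Z = 1.34540/5.90003 = 0.2280.

0.2280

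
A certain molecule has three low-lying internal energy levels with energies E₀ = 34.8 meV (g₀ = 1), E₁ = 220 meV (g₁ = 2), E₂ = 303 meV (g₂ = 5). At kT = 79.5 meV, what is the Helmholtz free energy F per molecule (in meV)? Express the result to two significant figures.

Eᵢ/kT = 0.4377, 2.767, 3.811.
Z = Σ gᵢe^(−Eᵢ/kT) = 1·e^(−0.4377) + 2·e^(−2.767) + 5·e^(−3.811) = 0.6455 + 0.1257 + 0.1106 = 0.8818.
F = −kT ln Z = −79.5 × ln(0.8818) = −79.5 × -0.1258 = 10 meV.

10 meV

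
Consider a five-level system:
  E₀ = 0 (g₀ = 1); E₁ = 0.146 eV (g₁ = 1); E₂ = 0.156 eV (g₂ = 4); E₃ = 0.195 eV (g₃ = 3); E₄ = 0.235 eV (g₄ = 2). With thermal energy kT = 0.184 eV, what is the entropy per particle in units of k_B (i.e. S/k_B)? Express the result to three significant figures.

2.32

Eᵢ/kT = 0, 0.79348, 0.84783, 1.0598, 1.2772.
Z = Σ gᵢe^(−Eᵢ/kT) = 1·e^(−0) + 1·e^(−0.79348) + 4·e^(−0.84783) + 3·e^(−1.0598) + 2·e^(−1.2772) = 1.0000 + 0.45227 + 1.7134 + 1.0396 + 0.55763 = 4.7629.
⟨E⟩ = Σ EᵢPᵢ = 0.14006 eV.
S/k_B = ln Z + ⟨E⟩/kT = ln(4.7629) + 0.14006/0.184 = 1.5609 + 0.76120 = 2.32.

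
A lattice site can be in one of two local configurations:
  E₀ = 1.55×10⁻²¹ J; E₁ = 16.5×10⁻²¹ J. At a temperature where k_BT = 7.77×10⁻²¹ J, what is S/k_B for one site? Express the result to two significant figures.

Eᵢ/kT = 0.1995, 2.124.
Z = Σ e^(−Eᵢ/kT) = e^(−0.1995) + e^(−2.124) = 0.8191 + 0.1196 = 0.9387.
⟨E⟩ = Σ EᵢPᵢ = 3.455 ×10⁻²¹ J.
S/k_B = ln Z + ⟨E⟩/kT = ln(0.9387) + 3.455/7.77 = -0.06326 + 0.4447 = 0.38.

0.38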